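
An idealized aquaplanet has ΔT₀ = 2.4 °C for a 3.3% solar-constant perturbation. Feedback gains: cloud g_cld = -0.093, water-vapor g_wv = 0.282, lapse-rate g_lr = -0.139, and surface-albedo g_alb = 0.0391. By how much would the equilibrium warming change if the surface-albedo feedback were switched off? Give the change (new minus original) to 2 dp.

-0.11 °C

Original: g = 0.0891, ΔT = 2.4/(1−0.0891) = 2.6348 °C.
Without surface-albedo: g' = 0.05, ΔT' = 2.4/(1−0.05) = 2.5263 °C.
Change = 2.5263 − 2.6348 = -0.11 °C.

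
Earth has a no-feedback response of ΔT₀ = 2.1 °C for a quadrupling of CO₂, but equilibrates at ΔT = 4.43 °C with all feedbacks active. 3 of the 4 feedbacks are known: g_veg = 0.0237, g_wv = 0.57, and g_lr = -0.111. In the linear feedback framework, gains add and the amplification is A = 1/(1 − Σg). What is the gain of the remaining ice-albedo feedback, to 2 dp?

Amplification A = ΔT/ΔT₀ = 4.43/2.1 = 2.11.
Total gain g = 1 − 1/A = 1 − 1/2.11 = 0.5261.
Known gains sum to 0.0237 + 0.57 − 0.111 = 0.4827.
g_ice = 0.5261 − 0.4827 = 0.04.

0.04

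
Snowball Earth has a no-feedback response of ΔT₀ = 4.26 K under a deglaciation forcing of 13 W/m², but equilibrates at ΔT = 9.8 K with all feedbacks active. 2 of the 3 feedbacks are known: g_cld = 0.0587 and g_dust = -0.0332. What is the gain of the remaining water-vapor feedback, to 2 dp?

Amplification A = ΔT/ΔT₀ = 9.8/4.26 = 2.3.
Total gain g = 1 − 1/A = 1 − 1/2.3 = 0.5652.
Known gains sum to 0.0587 − 0.0332 = 0.0255.
g_wv = 0.5652 − 0.0255 = 0.54.

0.54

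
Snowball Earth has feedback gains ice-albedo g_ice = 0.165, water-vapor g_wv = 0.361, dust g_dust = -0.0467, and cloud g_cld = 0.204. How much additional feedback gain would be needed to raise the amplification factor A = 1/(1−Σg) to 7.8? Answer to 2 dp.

0.19

Current total gain = 0.6833.
Target gain for A = 7.8: g* = 1 − 1/7.8 = 0.8718.
Additional gain needed = 0.8718 − 0.6833 = 0.19.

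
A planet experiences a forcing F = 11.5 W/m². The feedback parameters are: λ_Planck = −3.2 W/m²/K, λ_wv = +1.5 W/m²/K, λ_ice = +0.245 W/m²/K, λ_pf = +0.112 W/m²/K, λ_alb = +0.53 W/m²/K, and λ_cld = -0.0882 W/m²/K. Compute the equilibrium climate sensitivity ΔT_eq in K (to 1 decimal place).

12.8 K

Net feedback parameter λ = (−3.2) + (+1.5) + (+0.245) + (+0.112) + (+0.53) + (-0.0882) = -0.9012 W/m²/K.
ΔT = −F/λ = −11.5/(-0.9012) = 12.8 K.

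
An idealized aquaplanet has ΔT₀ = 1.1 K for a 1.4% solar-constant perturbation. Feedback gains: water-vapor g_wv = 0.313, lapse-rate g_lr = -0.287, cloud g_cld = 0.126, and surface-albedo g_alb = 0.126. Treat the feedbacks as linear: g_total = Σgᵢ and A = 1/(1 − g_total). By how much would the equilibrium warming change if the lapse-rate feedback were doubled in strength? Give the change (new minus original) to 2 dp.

Original: g = 0.278, ΔT = 1.1/(1−0.278) = 1.5235 K.
With doubled lapse-rate: g' = -0.009, ΔT' = 1.1/(1+0.009) = 1.0902 K.
Change = 1.0902 − 1.5235 = -0.43 K.

-0.43 K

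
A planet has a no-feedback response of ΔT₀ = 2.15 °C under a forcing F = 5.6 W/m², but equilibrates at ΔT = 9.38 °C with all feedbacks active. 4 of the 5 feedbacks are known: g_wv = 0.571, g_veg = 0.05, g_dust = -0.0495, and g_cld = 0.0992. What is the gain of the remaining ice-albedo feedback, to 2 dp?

Amplification A = ΔT/ΔT₀ = 9.38/2.15 = 4.363.
Total gain g = 1 − 1/A = 1 − 1/4.363 = 0.7708.
Known gains sum to 0.571 + 0.05 − 0.0495 + 0.0992 = 0.6707.
g_ice = 0.7708 − 0.6707 = 0.10.

0.10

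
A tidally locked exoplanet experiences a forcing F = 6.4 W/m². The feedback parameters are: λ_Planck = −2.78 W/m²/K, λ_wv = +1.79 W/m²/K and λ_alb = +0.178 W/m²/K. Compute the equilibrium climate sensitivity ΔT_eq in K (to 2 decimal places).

7.88 K

Net feedback parameter λ = (−2.78) + (+1.79) + (+0.178) = -0.812 W/m²/K.
ΔT = −F/λ = −6.4/(-0.812) = 7.88 K.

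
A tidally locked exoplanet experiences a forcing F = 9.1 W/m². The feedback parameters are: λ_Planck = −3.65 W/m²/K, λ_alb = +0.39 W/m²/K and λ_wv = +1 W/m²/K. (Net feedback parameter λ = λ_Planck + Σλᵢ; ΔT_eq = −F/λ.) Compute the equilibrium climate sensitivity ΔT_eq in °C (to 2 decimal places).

4.03 °C

Net feedback parameter λ = (−3.65) + (+0.39) + (+1) = -2.26 W/m²/K.
ΔT = −F/λ = −9.1/(-2.26) = 4.03 °C.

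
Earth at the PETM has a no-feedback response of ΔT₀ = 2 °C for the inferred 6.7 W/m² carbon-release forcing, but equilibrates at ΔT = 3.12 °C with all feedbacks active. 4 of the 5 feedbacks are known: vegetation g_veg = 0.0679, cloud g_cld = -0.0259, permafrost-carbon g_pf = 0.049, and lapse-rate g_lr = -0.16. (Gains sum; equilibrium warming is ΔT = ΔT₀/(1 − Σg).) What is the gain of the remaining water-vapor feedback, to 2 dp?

Amplification A = ΔT/ΔT₀ = 3.12/2 = 1.56.
Total gain g = 1 − 1/A = 1 − 1/1.56 = 0.359.
Known gains sum to 0.0679 − 0.0259 + 0.049 − 0.16 = -0.069.
g_wv = 0.359 + 0.069 = 0.43.

0.43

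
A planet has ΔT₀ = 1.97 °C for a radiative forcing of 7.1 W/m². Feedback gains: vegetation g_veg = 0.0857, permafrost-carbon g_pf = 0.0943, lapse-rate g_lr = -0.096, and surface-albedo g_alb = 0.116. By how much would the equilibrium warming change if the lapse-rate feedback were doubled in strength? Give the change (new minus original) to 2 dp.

-0.26 °C

Original: g = 0.2, ΔT = 1.97/(1−0.2) = 2.4625 °C.
With doubled lapse-rate: g' = 0.104, ΔT' = 1.97/(1−0.104) = 2.1987 °C.
Change = 2.1987 − 2.4625 = -0.26 °C.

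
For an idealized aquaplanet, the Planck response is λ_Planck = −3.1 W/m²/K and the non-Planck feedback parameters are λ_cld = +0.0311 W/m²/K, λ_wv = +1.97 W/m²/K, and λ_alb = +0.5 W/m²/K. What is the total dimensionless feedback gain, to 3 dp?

0.807

Convert to gains: g_cld = 0.0311/3.1 = 0.01003; g_wv = 1.97/3.1 = 0.6355; g_alb = 0.5/3.1 = 0.1613.
Total gain g = 0.80683.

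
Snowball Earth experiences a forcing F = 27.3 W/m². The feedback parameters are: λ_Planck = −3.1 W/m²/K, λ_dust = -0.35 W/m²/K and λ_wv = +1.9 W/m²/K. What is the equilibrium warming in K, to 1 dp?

Net feedback parameter λ = (−3.1) + (-0.35) + (+1.9) = -1.55 W/m²/K.
ΔT = −F/λ = −27.3/(-1.55) = 17.6 K.

17.6 K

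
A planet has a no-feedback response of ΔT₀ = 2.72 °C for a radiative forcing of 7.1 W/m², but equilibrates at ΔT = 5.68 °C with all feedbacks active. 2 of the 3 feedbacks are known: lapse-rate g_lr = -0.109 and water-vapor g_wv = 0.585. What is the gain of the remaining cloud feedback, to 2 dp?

Amplification A = ΔT/ΔT₀ = 5.68/2.72 = 2.088.
Total gain g = 1 − 1/A = 1 − 1/2.088 = 0.5211.
Known gains sum to -0.109 + 0.585 = 0.476.
g_cld = 0.5211 − 0.476 = 0.05.

0.05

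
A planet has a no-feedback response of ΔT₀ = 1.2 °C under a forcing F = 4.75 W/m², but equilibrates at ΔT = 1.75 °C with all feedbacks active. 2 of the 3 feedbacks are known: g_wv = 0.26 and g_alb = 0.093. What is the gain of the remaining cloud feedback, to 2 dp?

Amplification A = ΔT/ΔT₀ = 1.75/1.2 = 1.458.
Total gain g = 1 − 1/A = 1 − 1/1.458 = 0.3141.
Known gains sum to 0.26 + 0.093 = 0.353.
g_cld = 0.3141 − 0.353 = -0.04.

-0.04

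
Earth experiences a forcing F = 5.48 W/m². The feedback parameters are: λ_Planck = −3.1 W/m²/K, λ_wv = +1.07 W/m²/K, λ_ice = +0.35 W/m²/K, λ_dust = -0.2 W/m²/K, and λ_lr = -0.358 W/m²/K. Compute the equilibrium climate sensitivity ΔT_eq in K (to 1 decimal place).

2.4 K

Net feedback parameter λ = (−3.1) + (+1.07) + (+0.35) + (-0.2) + (-0.358) = -2.238 W/m²/K.
ΔT = −F/λ = −5.48/(-2.238) = 2.4 K.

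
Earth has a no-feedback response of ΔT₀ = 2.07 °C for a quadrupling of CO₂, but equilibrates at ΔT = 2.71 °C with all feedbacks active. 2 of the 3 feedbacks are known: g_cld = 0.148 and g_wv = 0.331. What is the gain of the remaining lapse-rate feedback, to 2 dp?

Amplification A = ΔT/ΔT₀ = 2.71/2.07 = 1.309.
Total gain g = 1 − 1/A = 1 − 1/1.309 = 0.2361.
Known gains sum to 0.148 + 0.331 = 0.479.
g_lr = 0.2361 − 0.479 = -0.24.

-0.24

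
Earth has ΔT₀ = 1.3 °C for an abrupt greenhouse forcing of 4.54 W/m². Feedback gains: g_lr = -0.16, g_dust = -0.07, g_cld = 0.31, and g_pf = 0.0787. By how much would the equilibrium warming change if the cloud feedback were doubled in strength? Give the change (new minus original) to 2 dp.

Original: g = 0.1587, ΔT = 1.3/(1−0.1587) = 1.5452 °C.
With doubled cloud: g' = 0.4687, ΔT' = 1.3/(1−0.4687) = 2.4468 °C.
Change = 2.4468 − 1.5452 = 0.90 °C.

0.90 °C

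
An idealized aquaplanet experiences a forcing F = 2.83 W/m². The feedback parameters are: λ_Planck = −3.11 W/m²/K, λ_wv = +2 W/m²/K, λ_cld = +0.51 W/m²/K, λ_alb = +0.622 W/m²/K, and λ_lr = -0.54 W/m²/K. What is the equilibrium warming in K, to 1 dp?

5.5 K

Net feedback parameter λ = (−3.11) + (+2) + (+0.51) + (+0.622) + (-0.54) = -0.518 W/m²/K.
ΔT = −F/λ = −2.83/(-0.518) = 5.5 K.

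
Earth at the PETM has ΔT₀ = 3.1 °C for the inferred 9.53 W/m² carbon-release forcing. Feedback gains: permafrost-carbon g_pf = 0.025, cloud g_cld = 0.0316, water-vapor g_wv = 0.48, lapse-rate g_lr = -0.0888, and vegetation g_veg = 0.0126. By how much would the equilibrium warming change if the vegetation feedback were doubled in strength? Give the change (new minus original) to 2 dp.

0.14 °C

Original: g = 0.4604, ΔT = 3.1/(1−0.4604) = 5.7450 °C.
With doubled vegetation: g' = 0.473, ΔT' = 3.1/(1−0.473) = 5.8824 °C.
Change = 5.8824 − 5.7450 = 0.14 °C.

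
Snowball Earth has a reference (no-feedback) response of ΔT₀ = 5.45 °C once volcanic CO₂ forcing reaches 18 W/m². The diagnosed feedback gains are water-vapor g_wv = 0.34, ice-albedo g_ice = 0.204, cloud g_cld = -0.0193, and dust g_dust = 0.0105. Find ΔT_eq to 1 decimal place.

Total gain g = 0.34 + 0.204 − 0.0193 + 0.0105 = 0.5352.
Amplification A = 1/(1 − 0.5352) = 2.151.
ΔT = 5.45 × 2.151 = 11.7 °C.

11.7 °C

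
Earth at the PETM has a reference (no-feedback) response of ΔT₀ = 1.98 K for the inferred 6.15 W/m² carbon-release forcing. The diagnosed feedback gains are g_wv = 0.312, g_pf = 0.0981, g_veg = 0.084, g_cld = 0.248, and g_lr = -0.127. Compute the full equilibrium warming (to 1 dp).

Total gain g = 0.312 + 0.0981 + 0.084 + 0.248 − 0.127 = 0.6151.
Amplification A = 1/(1 − 0.6151) = 2.598.
ΔT = 1.98 × 2.598 = 5.1 K.

5.1 K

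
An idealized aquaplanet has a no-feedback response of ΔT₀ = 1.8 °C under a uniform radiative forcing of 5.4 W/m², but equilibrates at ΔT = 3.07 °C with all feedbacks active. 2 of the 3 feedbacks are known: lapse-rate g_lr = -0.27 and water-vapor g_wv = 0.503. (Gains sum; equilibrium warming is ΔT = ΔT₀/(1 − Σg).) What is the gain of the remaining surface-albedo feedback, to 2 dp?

0.18

Amplification A = ΔT/ΔT₀ = 3.07/1.8 = 1.706.
Total gain g = 1 − 1/A = 1 − 1/1.706 = 0.4138.
Known gains sum to -0.27 + 0.503 = 0.233.
g_alb = 0.4138 − 0.233 = 0.18.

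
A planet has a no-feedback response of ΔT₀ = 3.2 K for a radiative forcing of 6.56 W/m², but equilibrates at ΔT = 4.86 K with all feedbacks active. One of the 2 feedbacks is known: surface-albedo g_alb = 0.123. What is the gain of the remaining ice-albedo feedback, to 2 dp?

Amplification A = ΔT/ΔT₀ = 4.86/3.2 = 1.519.
Total gain g = 1 − 1/A = 1 − 1/1.519 = 0.3417.
The known gain is 0.123.
g_ice = 0.3417 − 0.123 = 0.22.

0.22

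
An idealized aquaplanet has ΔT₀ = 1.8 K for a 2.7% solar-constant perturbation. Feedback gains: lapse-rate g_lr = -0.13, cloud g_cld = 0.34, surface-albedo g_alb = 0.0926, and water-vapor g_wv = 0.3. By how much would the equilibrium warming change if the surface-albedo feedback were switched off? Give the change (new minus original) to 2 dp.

Original: g = 0.6026, ΔT = 1.8/(1−0.6026) = 4.5294 K.
Without surface-albedo: g' = 0.51, ΔT' = 1.8/(1−0.51) = 3.6735 K.
Change = 3.6735 − 4.5294 = -0.86 K.

-0.86 K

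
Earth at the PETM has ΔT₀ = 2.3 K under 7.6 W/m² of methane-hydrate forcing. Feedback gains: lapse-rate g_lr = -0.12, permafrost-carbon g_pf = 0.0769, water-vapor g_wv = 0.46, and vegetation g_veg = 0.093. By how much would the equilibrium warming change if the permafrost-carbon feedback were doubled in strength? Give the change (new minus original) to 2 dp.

0.87 K

Original: g = 0.5099, ΔT = 2.3/(1−0.5099) = 4.6929 K.
With doubled permafrost-carbon: g' = 0.5868, ΔT' = 2.3/(1−0.5868) = 5.5663 K.
Change = 5.5663 − 4.6929 = 0.87 K.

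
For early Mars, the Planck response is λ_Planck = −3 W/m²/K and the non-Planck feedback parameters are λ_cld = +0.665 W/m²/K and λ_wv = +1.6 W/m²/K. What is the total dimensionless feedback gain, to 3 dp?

Convert to gains: g_cld = 0.665/3 = 0.2217; g_wv = 1.6/3 = 0.5333.
Total gain g = 0.755.

0.755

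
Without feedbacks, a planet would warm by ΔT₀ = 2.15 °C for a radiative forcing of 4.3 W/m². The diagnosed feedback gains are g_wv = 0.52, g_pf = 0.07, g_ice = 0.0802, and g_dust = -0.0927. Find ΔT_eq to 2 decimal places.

5.09 °C

Total gain g = 0.52 + 0.07 + 0.0802 − 0.0927 = 0.5775.
Amplification A = 1/(1 − 0.5775) = 2.367.
ΔT = 2.15 × 2.367 = 5.09 °C.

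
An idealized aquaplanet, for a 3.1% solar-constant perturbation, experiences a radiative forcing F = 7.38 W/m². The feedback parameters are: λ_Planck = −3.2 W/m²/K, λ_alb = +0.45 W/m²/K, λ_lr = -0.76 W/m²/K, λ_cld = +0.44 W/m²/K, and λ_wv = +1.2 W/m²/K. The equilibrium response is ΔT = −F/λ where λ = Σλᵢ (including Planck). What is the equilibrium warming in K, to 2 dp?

Net feedback parameter λ = (−3.2) + (+0.45) + (-0.76) + (+0.44) + (+1.2) = -1.87 W/m²/K.
ΔT = −F/λ = −7.38/(-1.87) = 3.95 K.

3.95 K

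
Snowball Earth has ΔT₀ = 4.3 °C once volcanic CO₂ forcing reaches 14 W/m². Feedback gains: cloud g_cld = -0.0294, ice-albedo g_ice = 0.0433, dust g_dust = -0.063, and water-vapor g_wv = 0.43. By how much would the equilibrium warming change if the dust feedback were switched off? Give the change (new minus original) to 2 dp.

Original: g = 0.3809, ΔT = 4.3/(1−0.3809) = 6.9456 °C.
Without dust: g' = 0.4439, ΔT' = 4.3/(1−0.4439) = 7.7324 °C.
Change = 7.7324 − 6.9456 = 0.79 °C.

0.79 °C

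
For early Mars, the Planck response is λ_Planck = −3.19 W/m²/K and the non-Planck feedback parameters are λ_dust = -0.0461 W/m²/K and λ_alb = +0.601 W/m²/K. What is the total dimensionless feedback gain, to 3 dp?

0.174

Convert to gains: g_dust = -0.0461/3.19 = -0.01445; g_alb = 0.601/3.19 = 0.1884.
Total gain g = 0.17395.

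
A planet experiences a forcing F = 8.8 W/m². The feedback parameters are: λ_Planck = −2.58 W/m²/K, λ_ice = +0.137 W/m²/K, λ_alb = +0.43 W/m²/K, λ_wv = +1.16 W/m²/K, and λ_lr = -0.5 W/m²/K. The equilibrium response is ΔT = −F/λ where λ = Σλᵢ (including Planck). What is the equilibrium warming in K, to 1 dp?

Net feedback parameter λ = (−2.58) + (+0.137) + (+0.43) + (+1.16) + (-0.5) = -1.353 W/m²/K.
ΔT = −F/λ = −8.8/(-1.353) = 6.5 K.

6.5 K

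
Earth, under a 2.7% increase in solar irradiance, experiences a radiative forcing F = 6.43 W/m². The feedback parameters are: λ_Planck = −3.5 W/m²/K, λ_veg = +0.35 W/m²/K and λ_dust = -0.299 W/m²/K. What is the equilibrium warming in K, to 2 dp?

1.86 K

Net feedback parameter λ = (−3.5) + (+0.35) + (-0.299) = -3.449 W/m²/K.
ΔT = −F/λ = −6.43/(-3.449) = 1.86 K.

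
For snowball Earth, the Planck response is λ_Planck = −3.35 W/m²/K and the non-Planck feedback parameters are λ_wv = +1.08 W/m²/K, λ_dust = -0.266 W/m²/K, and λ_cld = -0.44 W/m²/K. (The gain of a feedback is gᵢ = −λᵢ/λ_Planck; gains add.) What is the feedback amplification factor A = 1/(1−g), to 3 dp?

1.126

Convert to gains: g_wv = 1.08/3.35 = 0.3224; g_dust = -0.266/3.35 = -0.0794; g_cld = -0.44/3.35 = -0.1313.
Total gain g = 0.1117.
A = 1/(1 − 0.1117) = 1.126.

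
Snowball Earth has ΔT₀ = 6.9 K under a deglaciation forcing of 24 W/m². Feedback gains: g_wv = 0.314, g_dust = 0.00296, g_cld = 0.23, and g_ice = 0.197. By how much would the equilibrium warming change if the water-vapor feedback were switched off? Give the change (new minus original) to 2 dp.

-14.84 K

Original: g = 0.74396, ΔT = 6.9/(1−0.74396) = 26.9489 K.
Without water-vapor: g' = 0.42996, ΔT' = 6.9/(1−0.42996) = 12.1044 K.
Change = 12.1044 − 26.9489 = -14.84 K.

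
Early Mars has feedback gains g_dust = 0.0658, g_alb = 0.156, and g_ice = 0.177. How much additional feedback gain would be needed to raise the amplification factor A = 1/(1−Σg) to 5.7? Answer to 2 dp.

0.43

Current total gain = 0.3988.
Target gain for A = 5.7: g* = 1 − 1/5.7 = 0.8246.
Additional gain needed = 0.8246 − 0.3988 = 0.43.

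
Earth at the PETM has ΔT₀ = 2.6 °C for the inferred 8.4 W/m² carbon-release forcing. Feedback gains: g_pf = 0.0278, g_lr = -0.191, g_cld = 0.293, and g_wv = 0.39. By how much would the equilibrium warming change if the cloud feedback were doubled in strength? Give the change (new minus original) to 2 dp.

8.47 °C

Original: g = 0.5198, ΔT = 2.6/(1−0.5198) = 5.4144 °C.
With doubled cloud: g' = 0.8128, ΔT' = 2.6/(1−0.8128) = 13.8889 °C.
Change = 13.8889 − 5.4144 = 8.47 °C.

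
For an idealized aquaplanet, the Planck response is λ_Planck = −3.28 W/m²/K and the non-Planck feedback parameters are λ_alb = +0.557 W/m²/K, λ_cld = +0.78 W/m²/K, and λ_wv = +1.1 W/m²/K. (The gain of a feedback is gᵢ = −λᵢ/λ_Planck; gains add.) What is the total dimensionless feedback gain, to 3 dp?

0.743

Convert to gains: g_alb = 0.557/3.28 = 0.1698; g_cld = 0.78/3.28 = 0.2378; g_wv = 1.1/3.28 = 0.3354.
Total gain g = 0.743.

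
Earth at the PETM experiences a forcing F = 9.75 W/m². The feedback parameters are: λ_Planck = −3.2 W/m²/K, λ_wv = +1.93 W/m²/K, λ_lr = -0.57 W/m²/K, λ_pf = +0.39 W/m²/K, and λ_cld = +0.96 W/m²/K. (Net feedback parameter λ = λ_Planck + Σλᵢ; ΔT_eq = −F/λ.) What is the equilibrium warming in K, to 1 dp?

Net feedback parameter λ = (−3.2) + (+1.93) + (-0.57) + (+0.39) + (+0.96) = -0.49 W/m²/K.
ΔT = −F/λ = −9.75/(-0.49) = 19.9 K.

19.9 K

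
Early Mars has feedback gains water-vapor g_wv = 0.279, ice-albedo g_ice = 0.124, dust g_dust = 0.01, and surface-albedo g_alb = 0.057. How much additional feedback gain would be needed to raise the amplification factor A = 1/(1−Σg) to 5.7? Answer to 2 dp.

Current total gain = 0.47.
Target gain for A = 5.7: g* = 1 − 1/5.7 = 0.8246.
Additional gain needed = 0.8246 − 0.47 = 0.35.

0.35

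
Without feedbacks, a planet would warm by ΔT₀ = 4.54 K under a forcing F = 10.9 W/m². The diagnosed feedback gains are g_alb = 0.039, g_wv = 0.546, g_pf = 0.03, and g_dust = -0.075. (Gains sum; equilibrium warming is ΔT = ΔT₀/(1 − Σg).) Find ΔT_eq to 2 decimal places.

Total gain g = 0.039 + 0.546 + 0.03 − 0.075 = 0.54.
Amplification A = 1/(1 − 0.54) = 2.174.
ΔT = 4.54 × 2.174 = 9.87 K.

9.87 K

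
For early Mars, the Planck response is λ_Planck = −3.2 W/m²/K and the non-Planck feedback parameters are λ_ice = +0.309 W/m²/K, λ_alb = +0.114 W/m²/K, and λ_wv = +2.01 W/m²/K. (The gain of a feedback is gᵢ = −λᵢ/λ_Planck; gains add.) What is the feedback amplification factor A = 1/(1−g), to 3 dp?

Convert to gains: g_ice = 0.309/3.2 = 0.09656; g_alb = 0.114/3.2 = 0.03562; g_wv = 2.01/3.2 = 0.6281.
Total gain g = 0.76028.
A = 1/(1 − 0.76028) = 4.172.

4.172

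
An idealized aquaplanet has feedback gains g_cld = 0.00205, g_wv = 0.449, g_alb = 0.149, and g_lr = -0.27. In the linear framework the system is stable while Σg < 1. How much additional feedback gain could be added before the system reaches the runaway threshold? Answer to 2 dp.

Current total gain = 0.00205 + 0.449 + 0.149 − 0.27 = 0.33005.
Margin to runaway = 1 − 0.33005 = 0.67.

0.67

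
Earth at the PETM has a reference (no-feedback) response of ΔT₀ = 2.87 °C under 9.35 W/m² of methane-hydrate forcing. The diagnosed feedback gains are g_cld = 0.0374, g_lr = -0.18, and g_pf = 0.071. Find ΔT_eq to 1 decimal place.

2.7 °C

Total gain g = 0.0374 − 0.18 + 0.071 = -0.0716.
Amplification A = 1/(1 + 0.0716) = 0.9332.
ΔT = 2.87 × 0.9332 = 2.7 °C.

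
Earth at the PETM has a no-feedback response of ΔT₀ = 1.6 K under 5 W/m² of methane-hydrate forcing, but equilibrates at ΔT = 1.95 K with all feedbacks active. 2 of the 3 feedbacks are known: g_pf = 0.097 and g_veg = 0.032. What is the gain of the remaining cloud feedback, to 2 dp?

Amplification A = ΔT/ΔT₀ = 1.95/1.6 = 1.219.
Total gain g = 1 − 1/A = 1 − 1/1.219 = 0.1797.
Known gains sum to 0.097 + 0.032 = 0.129.
g_cld = 0.1797 − 0.129 = 0.05.

0.05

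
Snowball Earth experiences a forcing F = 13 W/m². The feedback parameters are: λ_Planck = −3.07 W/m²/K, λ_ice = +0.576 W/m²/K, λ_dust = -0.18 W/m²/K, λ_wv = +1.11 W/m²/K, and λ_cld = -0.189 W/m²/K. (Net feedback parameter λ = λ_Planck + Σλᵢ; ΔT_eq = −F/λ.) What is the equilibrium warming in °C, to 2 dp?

Net feedback parameter λ = (−3.07) + (+0.576) + (-0.18) + (+1.11) + (-0.189) = -1.753 W/m²/K.
ΔT = −F/λ = −13/(-1.753) = 7.42 °C.

7.42 °C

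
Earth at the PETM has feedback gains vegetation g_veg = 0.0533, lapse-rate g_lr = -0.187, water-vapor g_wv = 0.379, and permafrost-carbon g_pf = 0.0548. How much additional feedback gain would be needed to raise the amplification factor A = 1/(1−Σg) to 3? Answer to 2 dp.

0.37

Current total gain = 0.3001.
Target gain for A = 3: g* = 1 − 1/3 = 0.6667.
Additional gain needed = 0.6667 − 0.3001 = 0.37.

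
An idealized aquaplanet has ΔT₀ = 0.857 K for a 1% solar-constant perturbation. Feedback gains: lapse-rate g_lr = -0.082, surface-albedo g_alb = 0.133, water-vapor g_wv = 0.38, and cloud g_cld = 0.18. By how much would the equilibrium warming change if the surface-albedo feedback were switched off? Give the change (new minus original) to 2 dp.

Original: g = 0.611, ΔT = 0.857/(1−0.611) = 2.2031 K.
Without surface-albedo: g' = 0.478, ΔT' = 0.857/(1−0.478) = 1.6418 K.
Change = 1.6418 − 2.2031 = -0.56 K.

-0.56 K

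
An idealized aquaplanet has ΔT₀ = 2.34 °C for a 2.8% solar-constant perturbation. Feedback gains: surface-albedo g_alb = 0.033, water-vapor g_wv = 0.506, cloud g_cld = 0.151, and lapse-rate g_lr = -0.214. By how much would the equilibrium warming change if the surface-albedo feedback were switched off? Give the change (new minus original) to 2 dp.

Original: g = 0.476, ΔT = 2.34/(1−0.476) = 4.4656 °C.
Without surface-albedo: g' = 0.443, ΔT' = 2.34/(1−0.443) = 4.2011 °C.
Change = 4.2011 − 4.4656 = -0.26 °C.

-0.26 °C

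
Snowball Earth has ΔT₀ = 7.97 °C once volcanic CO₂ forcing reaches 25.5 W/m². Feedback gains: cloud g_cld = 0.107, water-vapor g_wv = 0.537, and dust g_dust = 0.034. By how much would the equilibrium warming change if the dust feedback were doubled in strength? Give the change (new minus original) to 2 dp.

Original: g = 0.678, ΔT = 7.97/(1−0.678) = 24.7516 °C.
With doubled dust: g' = 0.712, ΔT' = 7.97/(1−0.712) = 27.6736 °C.
Change = 27.6736 − 24.7516 = 2.92 °C.

2.92 °C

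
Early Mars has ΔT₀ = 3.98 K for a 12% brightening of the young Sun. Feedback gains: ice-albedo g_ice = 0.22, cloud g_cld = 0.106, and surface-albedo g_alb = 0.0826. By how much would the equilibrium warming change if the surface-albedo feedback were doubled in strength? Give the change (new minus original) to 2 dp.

1.09 K

Original: g = 0.4086, ΔT = 3.98/(1−0.4086) = 6.7298 K.
With doubled surface-albedo: g' = 0.4912, ΔT' = 3.98/(1−0.4912) = 7.8223 K.
Change = 7.8223 − 6.7298 = 1.09 K.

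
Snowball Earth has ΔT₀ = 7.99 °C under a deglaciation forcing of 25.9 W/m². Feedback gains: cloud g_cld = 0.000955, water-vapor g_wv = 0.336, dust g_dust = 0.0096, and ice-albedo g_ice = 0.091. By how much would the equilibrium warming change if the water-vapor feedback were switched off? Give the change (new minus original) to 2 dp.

Original: g = 0.437555, ΔT = 7.99/(1−0.437555) = 14.2058 °C.
Without water-vapor: g' = 0.101555, ΔT' = 7.99/(1−0.101555) = 8.8931 °C.
Change = 8.8931 − 14.2058 = -5.31 °C.

-5.31 °C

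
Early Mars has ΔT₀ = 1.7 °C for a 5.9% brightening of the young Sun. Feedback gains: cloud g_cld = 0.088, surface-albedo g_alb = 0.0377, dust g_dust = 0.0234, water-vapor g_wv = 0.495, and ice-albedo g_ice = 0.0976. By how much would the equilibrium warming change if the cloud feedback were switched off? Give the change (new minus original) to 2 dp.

Original: g = 0.7417, ΔT = 1.7/(1−0.7417) = 6.5815 °C.
Without cloud: g' = 0.6537, ΔT' = 1.7/(1−0.6537) = 4.9090 °C.
Change = 4.9090 − 6.5815 = -1.67 °C.

-1.67 °C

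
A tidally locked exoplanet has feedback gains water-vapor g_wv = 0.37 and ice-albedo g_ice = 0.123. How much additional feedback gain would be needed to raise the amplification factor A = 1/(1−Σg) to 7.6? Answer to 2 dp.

0.38

Current total gain = 0.493.
Target gain for A = 7.6: g* = 1 − 1/7.6 = 0.8684.
Additional gain needed = 0.8684 − 0.493 = 0.38.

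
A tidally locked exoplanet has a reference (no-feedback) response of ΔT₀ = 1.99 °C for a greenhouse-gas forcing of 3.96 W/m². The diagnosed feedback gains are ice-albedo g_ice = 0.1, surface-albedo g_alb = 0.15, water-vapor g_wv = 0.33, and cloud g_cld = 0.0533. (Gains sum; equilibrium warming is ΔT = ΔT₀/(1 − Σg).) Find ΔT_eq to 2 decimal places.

5.43 °C

Total gain g = 0.1 + 0.15 + 0.33 + 0.0533 = 0.6333.
Amplification A = 1/(1 − 0.6333) = 2.727.
ΔT = 1.99 × 2.727 = 5.43 °C.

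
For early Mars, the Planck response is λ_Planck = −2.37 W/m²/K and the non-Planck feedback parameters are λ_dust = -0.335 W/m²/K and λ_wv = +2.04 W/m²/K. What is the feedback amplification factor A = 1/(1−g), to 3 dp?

3.564

Convert to gains: g_dust = -0.335/2.37 = -0.1414; g_wv = 2.04/2.37 = 0.8608.
Total gain g = 0.7194.
A = 1/(1 − 0.7194) = 3.564.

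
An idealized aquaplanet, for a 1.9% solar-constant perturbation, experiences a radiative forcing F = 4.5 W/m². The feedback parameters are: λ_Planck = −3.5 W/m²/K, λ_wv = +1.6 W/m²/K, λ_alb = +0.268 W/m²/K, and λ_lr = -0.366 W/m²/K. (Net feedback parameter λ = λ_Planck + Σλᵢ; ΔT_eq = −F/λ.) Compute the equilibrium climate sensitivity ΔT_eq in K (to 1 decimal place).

2.3 K

Net feedback parameter λ = (−3.5) + (+1.6) + (+0.268) + (-0.366) = -1.998 W/m²/K.
ΔT = −F/λ = −4.5/(-1.998) = 2.3 K.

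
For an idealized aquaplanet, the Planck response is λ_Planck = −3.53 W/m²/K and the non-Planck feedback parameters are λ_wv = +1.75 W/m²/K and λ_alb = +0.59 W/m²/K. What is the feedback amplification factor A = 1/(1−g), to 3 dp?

Convert to gains: g_wv = 1.75/3.53 = 0.4958; g_alb = 0.59/3.53 = 0.1671.
Total gain g = 0.6629.
A = 1/(1 − 0.6629) = 2.966.

2.966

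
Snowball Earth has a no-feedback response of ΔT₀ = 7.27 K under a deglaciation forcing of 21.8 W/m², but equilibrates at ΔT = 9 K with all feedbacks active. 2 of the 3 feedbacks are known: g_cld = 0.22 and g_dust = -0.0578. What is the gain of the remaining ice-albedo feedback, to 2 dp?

Amplification A = ΔT/ΔT₀ = 9/7.27 = 1.238.
Total gain g = 1 − 1/A = 1 − 1/1.238 = 0.1922.
Known gains sum to 0.22 − 0.0578 = 0.1622.
g_ice = 0.1922 − 0.1622 = 0.03.

0.03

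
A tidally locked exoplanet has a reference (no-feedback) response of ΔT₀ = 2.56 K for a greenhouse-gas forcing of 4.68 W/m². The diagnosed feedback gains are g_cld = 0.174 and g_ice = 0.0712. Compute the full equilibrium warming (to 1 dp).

3.4 K

Total gain g = 0.174 + 0.0712 = 0.2452.
Amplification A = 1/(1 − 0.2452) = 1.325.
ΔT = 2.56 × 1.325 = 3.4 K.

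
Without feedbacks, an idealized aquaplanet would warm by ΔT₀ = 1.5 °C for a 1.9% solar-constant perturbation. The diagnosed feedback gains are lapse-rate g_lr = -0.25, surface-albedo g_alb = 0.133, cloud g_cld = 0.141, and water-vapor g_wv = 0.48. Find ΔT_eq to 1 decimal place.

3.0 °C

Total gain g = -0.25 + 0.133 + 0.141 + 0.48 = 0.504.
Amplification A = 1/(1 − 0.504) = 2.016.
ΔT = 1.5 × 2.016 = 3.0 °C.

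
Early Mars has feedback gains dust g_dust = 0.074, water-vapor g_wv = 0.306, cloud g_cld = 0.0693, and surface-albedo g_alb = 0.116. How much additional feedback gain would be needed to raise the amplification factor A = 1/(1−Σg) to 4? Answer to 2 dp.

0.18

Current total gain = 0.5653.
Target gain for A = 4: g* = 1 − 1/4 = 0.75.
Additional gain needed = 0.75 − 0.5653 = 0.18.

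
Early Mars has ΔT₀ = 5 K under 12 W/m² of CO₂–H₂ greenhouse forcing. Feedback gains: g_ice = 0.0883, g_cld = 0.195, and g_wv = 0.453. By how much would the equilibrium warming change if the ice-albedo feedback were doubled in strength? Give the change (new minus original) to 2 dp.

Original: g = 0.7363, ΔT = 5/(1−0.7363) = 18.9609 K.
With doubled ice-albedo: g' = 0.8246, ΔT' = 5/(1−0.8246) = 28.5063 K.
Change = 28.5063 − 18.9609 = 9.55 K.

9.55 K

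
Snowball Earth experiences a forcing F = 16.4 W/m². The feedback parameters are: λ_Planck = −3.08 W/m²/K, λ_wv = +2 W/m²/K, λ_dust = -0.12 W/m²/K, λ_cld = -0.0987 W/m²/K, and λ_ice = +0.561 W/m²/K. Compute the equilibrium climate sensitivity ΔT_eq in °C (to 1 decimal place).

22.2 °C

Net feedback parameter λ = (−3.08) + (+2) + (-0.12) + (-0.0987) + (+0.561) = -0.7377 W/m²/K.
ΔT = −F/λ = −16.4/(-0.7377) = 22.2 °C.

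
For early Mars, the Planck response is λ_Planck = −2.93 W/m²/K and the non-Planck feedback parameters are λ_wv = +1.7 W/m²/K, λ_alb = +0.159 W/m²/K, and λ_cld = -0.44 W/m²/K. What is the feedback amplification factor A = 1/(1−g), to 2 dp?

Convert to gains: g_wv = 1.7/2.93 = 0.5802; g_alb = 0.159/2.93 = 0.05427; g_cld = -0.44/2.93 = -0.1502.
Total gain g = 0.48427.
A = 1/(1 − 0.48427) = 1.94.

1.94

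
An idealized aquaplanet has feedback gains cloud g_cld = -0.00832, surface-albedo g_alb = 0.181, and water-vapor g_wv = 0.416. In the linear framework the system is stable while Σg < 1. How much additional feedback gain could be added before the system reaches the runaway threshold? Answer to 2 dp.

0.41

Current total gain = -0.00832 + 0.181 + 0.416 = 0.58868.
Margin to runaway = 1 − 0.58868 = 0.41.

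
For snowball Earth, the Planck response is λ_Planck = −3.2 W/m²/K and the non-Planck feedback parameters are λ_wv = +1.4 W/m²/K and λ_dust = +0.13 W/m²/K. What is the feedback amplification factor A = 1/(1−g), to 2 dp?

1.92

Convert to gains: g_wv = 1.4/3.2 = 0.4375; g_dust = 0.13/3.2 = 0.04063.
Total gain g = 0.47813.
A = 1/(1 − 0.47813) = 1.92.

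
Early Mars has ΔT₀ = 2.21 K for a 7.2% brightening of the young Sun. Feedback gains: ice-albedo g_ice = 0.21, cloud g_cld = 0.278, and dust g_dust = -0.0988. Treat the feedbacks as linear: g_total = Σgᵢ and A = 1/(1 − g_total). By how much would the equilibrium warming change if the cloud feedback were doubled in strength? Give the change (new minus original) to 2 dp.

3.02 K

Original: g = 0.3892, ΔT = 2.21/(1−0.3892) = 3.6182 K.
With doubled cloud: g' = 0.6672, ΔT' = 2.21/(1−0.6672) = 6.6406 K.
Change = 6.6406 − 3.6182 = 3.02 K.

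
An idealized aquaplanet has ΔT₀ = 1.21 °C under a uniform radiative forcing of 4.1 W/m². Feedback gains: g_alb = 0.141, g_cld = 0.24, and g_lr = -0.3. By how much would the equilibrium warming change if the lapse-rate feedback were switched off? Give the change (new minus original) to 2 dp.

Original: g = 0.081, ΔT = 1.21/(1−0.081) = 1.3166 °C.
Without lapse-rate: g' = 0.381, ΔT' = 1.21/(1−0.381) = 1.9548 °C.
Change = 1.9548 − 1.3166 = 0.64 °C.

0.64 °C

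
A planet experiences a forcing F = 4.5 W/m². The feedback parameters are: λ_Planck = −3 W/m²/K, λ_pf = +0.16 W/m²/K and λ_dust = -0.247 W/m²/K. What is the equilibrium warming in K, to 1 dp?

Net feedback parameter λ = (−3) + (+0.16) + (-0.247) = -3.087 W/m²/K.
ΔT = −F/λ = −4.5/(-3.087) = 1.5 K.

1.5 K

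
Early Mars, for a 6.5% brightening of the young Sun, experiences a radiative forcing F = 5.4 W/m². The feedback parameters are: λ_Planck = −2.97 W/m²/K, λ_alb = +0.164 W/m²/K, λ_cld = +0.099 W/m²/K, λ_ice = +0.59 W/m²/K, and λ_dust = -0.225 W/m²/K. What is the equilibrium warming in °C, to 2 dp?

Net feedback parameter λ = (−2.97) + (+0.164) + (+0.099) + (+0.59) + (-0.225) = -2.342 W/m²/K.
ΔT = −F/λ = −5.4/(-2.342) = 2.31 °C.

2.31 °C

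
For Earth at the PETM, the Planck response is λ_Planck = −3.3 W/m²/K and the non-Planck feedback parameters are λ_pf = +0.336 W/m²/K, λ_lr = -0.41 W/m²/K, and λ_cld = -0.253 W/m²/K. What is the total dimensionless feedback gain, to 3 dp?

-0.099

Convert to gains: g_pf = 0.336/3.3 = 0.1018; g_lr = -0.41/3.3 = -0.1242; g_cld = -0.253/3.3 = -0.07667.
Total gain g = -0.09907.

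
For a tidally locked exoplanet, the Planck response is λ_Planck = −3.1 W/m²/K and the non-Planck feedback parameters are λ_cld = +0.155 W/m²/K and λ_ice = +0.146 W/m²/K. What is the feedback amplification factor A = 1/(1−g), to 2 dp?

1.11

Convert to gains: g_cld = 0.155/3.1 = 0.05; g_ice = 0.146/3.1 = 0.0471.
Total gain g = 0.0971.
A = 1/(1 − 0.0971) = 1.11.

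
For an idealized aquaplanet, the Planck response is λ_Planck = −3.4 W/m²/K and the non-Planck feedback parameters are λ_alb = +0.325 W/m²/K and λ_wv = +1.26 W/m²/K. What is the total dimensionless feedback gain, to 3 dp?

Convert to gains: g_alb = 0.325/3.4 = 0.09559; g_wv = 1.26/3.4 = 0.3706.
Total gain g = 0.46619.

0.466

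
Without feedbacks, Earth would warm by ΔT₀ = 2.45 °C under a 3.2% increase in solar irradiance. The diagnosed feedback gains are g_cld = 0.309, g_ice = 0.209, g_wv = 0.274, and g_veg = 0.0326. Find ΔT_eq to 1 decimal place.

Total gain g = 0.309 + 0.209 + 0.274 + 0.0326 = 0.8246.
Amplification A = 1/(1 − 0.8246) = 5.701.
ΔT = 2.45 × 5.701 = 14.0 °C.

14.0 °C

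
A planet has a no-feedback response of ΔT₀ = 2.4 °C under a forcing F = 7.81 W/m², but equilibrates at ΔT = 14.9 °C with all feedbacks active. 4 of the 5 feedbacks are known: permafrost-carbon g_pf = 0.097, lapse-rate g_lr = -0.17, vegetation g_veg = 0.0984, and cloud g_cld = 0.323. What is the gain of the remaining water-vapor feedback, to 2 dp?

0.49

Amplification A = ΔT/ΔT₀ = 14.9/2.4 = 6.208.
Total gain g = 1 − 1/A = 1 − 1/6.208 = 0.8389.
Known gains sum to 0.097 − 0.17 + 0.0984 + 0.323 = 0.3484.
g_wv = 0.8389 − 0.3484 = 0.49.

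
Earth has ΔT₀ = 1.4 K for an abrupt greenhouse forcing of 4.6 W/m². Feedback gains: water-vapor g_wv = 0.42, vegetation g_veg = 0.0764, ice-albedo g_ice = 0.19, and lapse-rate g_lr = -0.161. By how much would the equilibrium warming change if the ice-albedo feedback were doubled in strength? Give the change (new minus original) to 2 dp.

Original: g = 0.5254, ΔT = 1.4/(1−0.5254) = 2.9499 K.
With doubled ice-albedo: g' = 0.7154, ΔT' = 1.4/(1−0.7154) = 4.9192 K.
Change = 4.9192 − 2.9499 = 1.97 K.

1.97 K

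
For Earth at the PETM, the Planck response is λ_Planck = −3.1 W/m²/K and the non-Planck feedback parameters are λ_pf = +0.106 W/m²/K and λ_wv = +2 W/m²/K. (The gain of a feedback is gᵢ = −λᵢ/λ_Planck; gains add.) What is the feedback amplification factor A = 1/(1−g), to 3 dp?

Convert to gains: g_pf = 0.106/3.1 = 0.03419; g_wv = 2/3.1 = 0.6452.
Total gain g = 0.67939.
A = 1/(1 − 0.67939) = 3.119.

3.119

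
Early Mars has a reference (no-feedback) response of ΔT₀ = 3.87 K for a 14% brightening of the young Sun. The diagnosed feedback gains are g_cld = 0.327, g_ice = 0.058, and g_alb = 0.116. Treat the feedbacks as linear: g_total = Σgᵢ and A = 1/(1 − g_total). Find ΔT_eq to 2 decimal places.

7.76 K

Total gain g = 0.327 + 0.058 + 0.116 = 0.501.
Amplification A = 1/(1 − 0.501) = 2.004.
ΔT = 3.87 × 2.004 = 7.76 K.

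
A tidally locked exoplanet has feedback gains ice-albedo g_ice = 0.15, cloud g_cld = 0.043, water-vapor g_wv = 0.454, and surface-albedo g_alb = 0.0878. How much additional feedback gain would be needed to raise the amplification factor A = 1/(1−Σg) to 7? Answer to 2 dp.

0.12

Current total gain = 0.7348.
Target gain for A = 7: g* = 1 − 1/7 = 0.8571.
Additional gain needed = 0.8571 − 0.7348 = 0.12.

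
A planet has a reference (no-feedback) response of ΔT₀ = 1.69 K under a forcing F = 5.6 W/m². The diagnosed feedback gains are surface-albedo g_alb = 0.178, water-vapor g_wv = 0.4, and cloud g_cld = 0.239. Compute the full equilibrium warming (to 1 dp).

Total gain g = 0.178 + 0.4 + 0.239 = 0.817.
Amplification A = 1/(1 − 0.817) = 5.464.
ΔT = 1.69 × 5.464 = 9.2 K.

9.2 K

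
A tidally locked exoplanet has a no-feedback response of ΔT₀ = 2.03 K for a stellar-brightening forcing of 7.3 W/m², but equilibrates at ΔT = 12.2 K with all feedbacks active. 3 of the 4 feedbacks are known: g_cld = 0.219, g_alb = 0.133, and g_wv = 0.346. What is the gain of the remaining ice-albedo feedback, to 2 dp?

0.14

Amplification A = ΔT/ΔT₀ = 12.2/2.03 = 6.01.
Total gain g = 1 − 1/A = 1 − 1/6.01 = 0.8336.
Known gains sum to 0.219 + 0.133 + 0.346 = 0.698.
g_ice = 0.8336 − 0.698 = 0.14.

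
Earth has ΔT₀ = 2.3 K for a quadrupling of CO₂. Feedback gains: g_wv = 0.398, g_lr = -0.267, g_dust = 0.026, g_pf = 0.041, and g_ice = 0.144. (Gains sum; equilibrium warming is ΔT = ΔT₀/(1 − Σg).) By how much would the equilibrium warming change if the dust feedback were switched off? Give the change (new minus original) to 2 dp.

Original: g = 0.342, ΔT = 2.3/(1−0.342) = 3.4954 K.
Without dust: g' = 0.316, ΔT' = 2.3/(1−0.316) = 3.3626 K.
Change = 3.3626 − 3.4954 = -0.13 K.

-0.13 K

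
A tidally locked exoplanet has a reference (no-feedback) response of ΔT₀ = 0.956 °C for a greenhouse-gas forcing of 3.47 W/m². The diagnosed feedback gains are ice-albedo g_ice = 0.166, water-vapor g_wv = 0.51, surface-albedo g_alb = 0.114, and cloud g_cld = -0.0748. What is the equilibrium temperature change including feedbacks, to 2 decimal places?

3.36 °C

Total gain g = 0.166 + 0.51 + 0.114 − 0.0748 = 0.7152.
Amplification A = 1/(1 − 0.7152) = 3.511.
ΔT = 0.956 × 3.511 = 3.36 °C.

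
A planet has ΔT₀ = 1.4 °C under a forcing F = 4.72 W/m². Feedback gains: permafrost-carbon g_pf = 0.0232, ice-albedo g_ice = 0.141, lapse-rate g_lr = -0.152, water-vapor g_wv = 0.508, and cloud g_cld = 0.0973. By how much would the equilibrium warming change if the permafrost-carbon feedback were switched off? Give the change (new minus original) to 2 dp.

Original: g = 0.6175, ΔT = 1.4/(1−0.6175) = 3.6601 °C.
Without permafrost-carbon: g' = 0.5943, ΔT' = 1.4/(1−0.5943) = 3.4508 °C.
Change = 3.4508 − 3.6601 = -0.21 °C.

-0.21 °C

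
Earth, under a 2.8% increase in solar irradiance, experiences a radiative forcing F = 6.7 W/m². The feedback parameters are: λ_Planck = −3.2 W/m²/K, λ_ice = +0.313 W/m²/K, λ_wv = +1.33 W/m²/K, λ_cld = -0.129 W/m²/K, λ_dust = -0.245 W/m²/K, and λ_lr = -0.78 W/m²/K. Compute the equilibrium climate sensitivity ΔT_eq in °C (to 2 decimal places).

Net feedback parameter λ = (−3.2) + (+0.313) + (+1.33) + (-0.129) + (-0.245) + (-0.78) = -2.711 W/m²/K.
ΔT = −F/λ = −6.7/(-2.711) = 2.47 °C.

2.47 °C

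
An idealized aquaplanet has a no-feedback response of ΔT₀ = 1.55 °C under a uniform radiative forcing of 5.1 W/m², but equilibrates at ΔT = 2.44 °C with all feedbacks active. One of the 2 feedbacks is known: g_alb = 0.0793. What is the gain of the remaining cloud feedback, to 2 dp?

Amplification A = ΔT/ΔT₀ = 2.44/1.55 = 1.574.
Total gain g = 1 − 1/A = 1 − 1/1.574 = 0.3647.
The known gain is 0.0793.
g_cld = 0.3647 − 0.0793 = 0.29.

0.29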